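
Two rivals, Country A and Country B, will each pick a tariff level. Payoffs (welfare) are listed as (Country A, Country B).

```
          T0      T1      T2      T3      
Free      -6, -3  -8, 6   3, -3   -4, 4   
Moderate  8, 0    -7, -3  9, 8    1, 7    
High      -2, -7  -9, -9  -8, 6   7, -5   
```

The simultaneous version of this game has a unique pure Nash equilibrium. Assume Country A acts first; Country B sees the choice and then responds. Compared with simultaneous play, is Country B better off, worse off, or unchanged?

unchanged

Solve by backward induction (Country A leads).
- Free: Country B compares -3, 6, -3, 4 and picks T1; Country A would get -8.
- Moderate: Country B compares 0, -3, 8, 7 and picks T2; Country A would get 9.
- High: Country B compares -7, -9, 6, -5 and picks T2; Country A would get -8.
Maximizing over -8, 9, -8, Country A chooses Moderate. Subgame-perfect outcome: (Moderate, T2) with payoffs (9, 8).
Now find the simultaneous Nash equilibrium.
Country A's best replies: T0→Moderate; T1→Moderate; T2→Moderate; T3→High.
Country B's best replies: Free→T1; Moderate→T2; High→T2.
Only (Moderate, T2) has each player best-responding; Nash payoffs (9, 8).
Country B earns 8 sequentially versus 8 at the Nash outcome: unchanged.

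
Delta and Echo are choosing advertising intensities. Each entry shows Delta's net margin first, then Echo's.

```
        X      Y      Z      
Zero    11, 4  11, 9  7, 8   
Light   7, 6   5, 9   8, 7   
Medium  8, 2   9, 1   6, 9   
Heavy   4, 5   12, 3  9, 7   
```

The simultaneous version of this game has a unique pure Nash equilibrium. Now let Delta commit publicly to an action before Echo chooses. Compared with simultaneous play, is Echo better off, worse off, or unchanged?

better off

Work backward from Echo's decision.
- Zero → Echo plays Y (best of 4, 9, 8); Delta gets 11.
- Light → Echo plays Y (best of 6, 9, 7); Delta gets 5.
- Medium → Echo plays Z (best of 2, 1, 9); Delta gets 6.
- Heavy → Echo plays Z (best of 5, 3, 7); Delta gets 9.
Among 11, 5, 6, 9, the best is 11 at Zero. Subgame-perfect outcome: (Zero, Y) with payoffs (11, 9).
For the simultaneous game, intersect best replies.
Delta's best replies: X→Zero; Y→Heavy; Z→Heavy.
Echo's best replies: Zero→Y; Light→Y; Medium→Z; Heavy→Z.
Only (Heavy, Z) has each player best-responding; Nash payoffs (9, 7).
Echo earns 9 sequentially versus 7 at the Nash outcome: better off.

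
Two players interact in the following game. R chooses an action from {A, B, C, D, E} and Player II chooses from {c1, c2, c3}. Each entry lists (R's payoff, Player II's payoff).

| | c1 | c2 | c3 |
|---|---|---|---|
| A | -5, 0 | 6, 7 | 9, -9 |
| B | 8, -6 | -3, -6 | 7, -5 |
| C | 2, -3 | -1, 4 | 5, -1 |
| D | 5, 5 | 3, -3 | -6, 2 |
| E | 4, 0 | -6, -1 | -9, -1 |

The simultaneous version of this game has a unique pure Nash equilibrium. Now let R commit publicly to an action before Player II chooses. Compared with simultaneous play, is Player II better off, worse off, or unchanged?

worse off

Solve by backward induction (R leads).
- A: Player II compares 0, 7, -9 and picks c2; R would get 6.
- B: Player II compares -6, -6, -5 and picks c3; R would get 7.
- C: Player II compares -3, 4, -1 and picks c2; R would get -1.
- D: Player II compares 5, -3, 2 and picks c1; R would get 5.
- E: Player II compares 0, -1, -1 and picks c1; R would get 4.
R's induced payoffs are 6, 7, -1, 5, 4, so R commits to B. Subgame-perfect outcome: (B, c3) with payoffs (7, -5).
For the simultaneous game, intersect best replies.
R's best replies: c1→B; c2→A; c3→A.
Player II's best replies: A→c2; B→c3; C→c2; D→c1; E→c1.
Only (A, c2) has each player best-responding; Nash payoffs (6, 7).
Player II earns -5 sequentially versus 7 at the Nash outcome: worse off.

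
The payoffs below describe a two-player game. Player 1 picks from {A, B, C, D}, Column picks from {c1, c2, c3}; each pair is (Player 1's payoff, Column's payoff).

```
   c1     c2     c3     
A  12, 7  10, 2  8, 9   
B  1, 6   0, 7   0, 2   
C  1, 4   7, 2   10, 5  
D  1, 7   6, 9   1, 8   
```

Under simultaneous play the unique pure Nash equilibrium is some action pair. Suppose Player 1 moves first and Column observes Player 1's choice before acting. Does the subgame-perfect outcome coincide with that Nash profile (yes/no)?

Solve by backward induction (Player 1 leads).
- A: BR = c3, leader payoff 8.
- B: BR = c2, leader payoff 0.
- C: BR = c3, leader payoff 10.
- D: BR = c2, leader payoff 6.
Maximizing over 8, 0, 10, 6, Player 1 chooses C. Subgame-perfect outcome: (C, c3) with payoffs (10, 5).
For the simultaneous game, intersect best replies.
Player 1's best replies: c1→A; c2→A; c3→C.
Column's best replies: A→c3; B→c2; C→c3; D→c2.
The unique mutual best reply is (C, c3), giving (10, 5).
Sequential outcome (C, c3) coincides with the Nash profile (C, c3).

yes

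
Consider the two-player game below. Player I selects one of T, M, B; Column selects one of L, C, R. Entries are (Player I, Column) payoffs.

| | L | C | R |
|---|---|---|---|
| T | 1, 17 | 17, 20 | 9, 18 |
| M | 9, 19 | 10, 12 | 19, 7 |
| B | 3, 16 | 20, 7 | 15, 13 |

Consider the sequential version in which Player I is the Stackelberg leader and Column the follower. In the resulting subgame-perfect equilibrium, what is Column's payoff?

Backward induction with Player I moving first.
- T: BR = C, leader payoff 17.
- M: BR = L, leader payoff 9.
- B: BR = L, leader payoff 3.
Among 17, 9, 3, the best is 17 at T. Subgame-perfect outcome: (T, C) with payoffs (17, 20).

20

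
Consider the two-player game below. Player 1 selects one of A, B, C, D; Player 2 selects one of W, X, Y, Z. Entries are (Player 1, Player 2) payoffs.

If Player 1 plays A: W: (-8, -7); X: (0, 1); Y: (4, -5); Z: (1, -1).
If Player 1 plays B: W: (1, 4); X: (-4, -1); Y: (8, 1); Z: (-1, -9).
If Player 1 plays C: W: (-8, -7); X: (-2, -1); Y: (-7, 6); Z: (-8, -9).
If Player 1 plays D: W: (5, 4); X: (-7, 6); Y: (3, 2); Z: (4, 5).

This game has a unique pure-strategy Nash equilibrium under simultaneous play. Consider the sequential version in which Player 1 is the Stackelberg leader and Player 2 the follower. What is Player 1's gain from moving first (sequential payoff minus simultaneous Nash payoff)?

1

Work backward from Player 2's decision.
- A: BR = X, leader payoff 0.
- B: BR = W, leader payoff 1.
- C: BR = Y, leader payoff -7.
- D: BR = X, leader payoff -7.
Maximizing over 0, 1, -7, -7, Player 1 chooses B. Subgame-perfect outcome: (B, W) with payoffs (1, 4).
Now find the simultaneous Nash equilibrium.
Player 1's best replies: W→D; X→A; Y→B; Z→D.
Player 2's best replies: A→X; B→W; C→Y; D→X.
The unique mutual best reply is (A, X), giving (0, 1).
Player 1's commitment gain: 1 − 0 = 1.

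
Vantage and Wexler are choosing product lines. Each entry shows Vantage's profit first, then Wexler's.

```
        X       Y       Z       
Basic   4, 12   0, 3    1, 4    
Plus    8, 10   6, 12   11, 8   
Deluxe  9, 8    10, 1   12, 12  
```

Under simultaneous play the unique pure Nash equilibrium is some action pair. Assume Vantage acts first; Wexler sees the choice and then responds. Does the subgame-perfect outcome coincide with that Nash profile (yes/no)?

Work backward from Wexler's decision.
- Basic: Wexler compares 12, 3, 4 and picks X; Vantage would get 4.
- Plus: Wexler compares 10, 12, 8 and picks Y; Vantage would get 6.
- Deluxe: Wexler compares 8, 1, 12 and picks Z; Vantage would get 12.
Vantage's induced payoffs are 4, 6, 12, so Vantage commits to Deluxe. Subgame-perfect outcome: (Deluxe, Z) with payoffs (12, 12).
For the simultaneous game, intersect best replies.
Vantage's best replies: X→Deluxe; Y→Deluxe; Z→Deluxe.
Wexler's best replies: Basic→X; Plus→Y; Deluxe→Z.
The unique mutual best reply is (Deluxe, Z), giving (12, 12).
Sequential outcome (Deluxe, Z) coincides with the Nash profile (Deluxe, Z).

yes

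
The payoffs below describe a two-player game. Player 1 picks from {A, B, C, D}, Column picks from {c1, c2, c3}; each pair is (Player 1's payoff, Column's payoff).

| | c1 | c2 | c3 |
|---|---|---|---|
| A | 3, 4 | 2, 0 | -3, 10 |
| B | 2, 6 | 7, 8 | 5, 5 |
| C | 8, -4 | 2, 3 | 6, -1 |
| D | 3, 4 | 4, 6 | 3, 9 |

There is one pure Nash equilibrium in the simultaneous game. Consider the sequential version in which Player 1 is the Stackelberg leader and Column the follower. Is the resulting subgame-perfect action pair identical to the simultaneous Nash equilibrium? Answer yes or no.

yes

Backward induction with Player 1 moving first.
- A: Column compares 4, 0, 10 and picks c3; Player 1 would get -3.
- B: Column compares 6, 8, 5 and picks c2; Player 1 would get 7.
- C: Column compares -4, 3, -1 and picks c2; Player 1 would get 2.
- D: Column compares 4, 6, 9 and picks c3; Player 1 would get 3.
Maximizing over -3, 7, 2, 3, Player 1 chooses B. Subgame-perfect outcome: (B, c2) with payoffs (7, 8).
For the simultaneous game, intersect best replies.
Player 1's best replies: c1→C; c2→B; c3→C.
Column's best replies: A→c3; B→c2; C→c2; D→c3.
The unique mutual best reply is (B, c2), giving (7, 8).
Sequential outcome (B, c2) coincides with the Nash profile (B, c2).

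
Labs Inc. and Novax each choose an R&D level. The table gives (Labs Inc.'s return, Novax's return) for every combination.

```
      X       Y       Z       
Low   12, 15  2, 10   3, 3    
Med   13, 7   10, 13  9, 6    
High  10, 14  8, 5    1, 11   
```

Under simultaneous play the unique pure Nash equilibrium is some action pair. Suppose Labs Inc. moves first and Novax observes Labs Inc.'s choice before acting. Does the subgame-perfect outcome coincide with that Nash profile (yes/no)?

Work backward from Novax's decision.
- Low: Novax compares 15, 10, 3 and picks X; Labs Inc. would get 12.
- Med: Novax compares 7, 13, 6 and picks Y; Labs Inc. would get 10.
- High: Novax compares 14, 5, 11 and picks X; Labs Inc. would get 10.
Maximizing over 12, 10, 10, Labs Inc. chooses Low. Subgame-perfect outcome: (Low, X) with payoffs (12, 15).
For the simultaneous game, intersect best replies.
Labs Inc.'s best replies: X→Med; Y→Med; Z→Med.
Novax's best replies: Low→X; Med→Y; High→X.
Only (Med, Y) has each player best-responding; Nash payoffs (10, 13).
Sequential outcome (Low, X) differs from the Nash profile (Med, Y).

no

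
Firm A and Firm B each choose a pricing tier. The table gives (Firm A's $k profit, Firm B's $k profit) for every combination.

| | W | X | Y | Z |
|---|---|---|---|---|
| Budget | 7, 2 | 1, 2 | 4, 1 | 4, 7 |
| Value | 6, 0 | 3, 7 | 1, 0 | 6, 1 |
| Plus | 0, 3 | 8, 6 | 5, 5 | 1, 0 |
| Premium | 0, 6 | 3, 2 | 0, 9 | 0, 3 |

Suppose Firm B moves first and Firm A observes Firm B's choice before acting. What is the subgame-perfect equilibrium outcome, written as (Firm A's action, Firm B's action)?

Backward induction with Firm B moving first.
- W → Firm A plays Budget (best of 7, 6, 0, 0); Firm B gets 2.
- X → Firm A plays Plus (best of 1, 3, 8, 3); Firm B gets 6.
- Y → Firm A plays Plus (best of 4, 1, 5, 0); Firm B gets 5.
- Z → Firm A plays Value (best of 4, 6, 1, 0); Firm B gets 1.
Firm B's induced payoffs are 2, 6, 5, 1, so Firm B commits to X. Subgame-perfect outcome: (Plus, X) with payoffs (8, 6).

(Plus, X)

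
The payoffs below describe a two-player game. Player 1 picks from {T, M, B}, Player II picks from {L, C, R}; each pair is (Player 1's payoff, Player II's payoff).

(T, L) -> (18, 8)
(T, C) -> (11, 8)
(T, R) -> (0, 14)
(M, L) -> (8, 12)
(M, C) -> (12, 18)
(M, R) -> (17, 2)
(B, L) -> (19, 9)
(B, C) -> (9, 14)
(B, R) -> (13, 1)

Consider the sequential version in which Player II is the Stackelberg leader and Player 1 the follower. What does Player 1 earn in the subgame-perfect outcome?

Backward induction with Player II moving first.
- L: BR = B, leader payoff 9.
- C: BR = M, leader payoff 18.
- R: BR = M, leader payoff 2.
Among 9, 18, 2, the best is 18 at C. Subgame-perfect outcome: (M, C) with payoffs (12, 18).

12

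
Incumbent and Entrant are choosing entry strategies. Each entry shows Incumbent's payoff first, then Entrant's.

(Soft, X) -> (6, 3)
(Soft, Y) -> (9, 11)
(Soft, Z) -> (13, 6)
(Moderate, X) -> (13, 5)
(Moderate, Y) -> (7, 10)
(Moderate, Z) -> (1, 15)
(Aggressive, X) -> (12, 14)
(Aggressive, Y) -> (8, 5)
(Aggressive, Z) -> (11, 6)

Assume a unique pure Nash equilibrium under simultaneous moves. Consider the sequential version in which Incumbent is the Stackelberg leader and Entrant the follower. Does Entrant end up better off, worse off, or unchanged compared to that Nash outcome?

better off

Solve by backward induction (Incumbent leads).
- Soft: BR = Y, leader payoff 9.
- Moderate: BR = Z, leader payoff 1.
- Aggressive: BR = X, leader payoff 12.
Maximizing over 9, 1, 12, Incumbent chooses Aggressive. Subgame-perfect outcome: (Aggressive, X) with payoffs (12, 14).
For the simultaneous game, intersect best replies.
Incumbent's best replies: X→Moderate; Y→Soft; Z→Soft.
Entrant's best replies: Soft→Y; Moderate→Z; Aggressive→X.
Only (Soft, Y) has each player best-responding; Nash payoffs (9, 11).
Entrant earns 14 sequentially versus 11 at the Nash outcome: better off.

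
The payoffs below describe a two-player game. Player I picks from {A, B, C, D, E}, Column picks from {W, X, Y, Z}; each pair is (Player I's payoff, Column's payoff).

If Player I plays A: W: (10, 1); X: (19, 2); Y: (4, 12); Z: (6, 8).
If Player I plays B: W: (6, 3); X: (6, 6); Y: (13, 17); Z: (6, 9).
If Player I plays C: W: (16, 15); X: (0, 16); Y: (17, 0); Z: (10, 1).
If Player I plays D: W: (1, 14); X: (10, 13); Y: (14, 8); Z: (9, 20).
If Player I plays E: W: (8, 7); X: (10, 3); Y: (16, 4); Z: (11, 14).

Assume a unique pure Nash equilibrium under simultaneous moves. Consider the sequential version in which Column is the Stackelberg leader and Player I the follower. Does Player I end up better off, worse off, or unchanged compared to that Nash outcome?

better off

Solve by backward induction (Column leads).
- W: Player I compares 10, 6, 16, 1, 8 and picks C; Column would get 15.
- X: Player I compares 19, 6, 0, 10, 10 and picks A; Column would get 2.
- Y: Player I compares 4, 13, 17, 14, 16 and picks C; Column would get 0.
- Z: Player I compares 6, 6, 10, 9, 11 and picks E; Column would get 14.
Maximizing over 15, 2, 0, 14, Column chooses W. Subgame-perfect outcome: (C, W) with payoffs (16, 15).
Now find the simultaneous Nash equilibrium.
Player I's best replies: W→C; X→A; Y→C; Z→E.
Column's best replies: A→Y; B→Y; C→X; D→Z; E→Z.
Only (E, Z) has each player best-responding; Nash payoffs (11, 14).
Player I earns 16 sequentially versus 11 at the Nash outcome: better off.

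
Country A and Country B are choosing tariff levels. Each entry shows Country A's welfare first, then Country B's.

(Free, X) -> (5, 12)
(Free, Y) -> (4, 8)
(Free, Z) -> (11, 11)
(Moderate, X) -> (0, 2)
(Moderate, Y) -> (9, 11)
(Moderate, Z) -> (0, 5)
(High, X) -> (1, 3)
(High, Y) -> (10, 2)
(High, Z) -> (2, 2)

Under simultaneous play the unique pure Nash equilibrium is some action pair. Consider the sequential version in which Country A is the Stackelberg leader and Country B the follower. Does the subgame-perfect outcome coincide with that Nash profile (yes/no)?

no

Backward induction with Country A moving first.
- Free: BR = X, leader payoff 5.
- Moderate: BR = Y, leader payoff 9.
- High: BR = X, leader payoff 1.
Maximizing over 5, 9, 1, Country A chooses Moderate. Subgame-perfect outcome: (Moderate, Y) with payoffs (9, 11).
Now find the simultaneous Nash equilibrium.
Country A's best replies: X→Free; Y→High; Z→Free.
Country B's best replies: Free→X; Moderate→Y; High→X.
Only (Free, X) has each player best-responding; Nash payoffs (5, 12).
Sequential outcome (Moderate, Y) differs from the Nash profile (Free, X).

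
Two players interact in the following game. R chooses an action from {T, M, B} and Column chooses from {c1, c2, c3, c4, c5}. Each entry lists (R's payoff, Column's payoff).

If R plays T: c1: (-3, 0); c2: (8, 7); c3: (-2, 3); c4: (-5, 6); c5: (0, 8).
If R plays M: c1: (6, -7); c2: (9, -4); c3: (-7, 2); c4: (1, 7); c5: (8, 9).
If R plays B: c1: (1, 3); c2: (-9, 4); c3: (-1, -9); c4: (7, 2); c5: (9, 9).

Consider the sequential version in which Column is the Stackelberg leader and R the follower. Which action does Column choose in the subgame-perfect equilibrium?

c5

Backward induction with Column moving first.
- c1: BR = M, leader payoff -7.
- c2: BR = M, leader payoff -4.
- c3: BR = B, leader payoff -9.
- c4: BR = B, leader payoff 2.
- c5: BR = B, leader payoff 9.
Column's induced payoffs are -7, -4, -9, 2, 9, so Column commits to c5. Subgame-perfect outcome: (B, c5) with payoffs (9, 9).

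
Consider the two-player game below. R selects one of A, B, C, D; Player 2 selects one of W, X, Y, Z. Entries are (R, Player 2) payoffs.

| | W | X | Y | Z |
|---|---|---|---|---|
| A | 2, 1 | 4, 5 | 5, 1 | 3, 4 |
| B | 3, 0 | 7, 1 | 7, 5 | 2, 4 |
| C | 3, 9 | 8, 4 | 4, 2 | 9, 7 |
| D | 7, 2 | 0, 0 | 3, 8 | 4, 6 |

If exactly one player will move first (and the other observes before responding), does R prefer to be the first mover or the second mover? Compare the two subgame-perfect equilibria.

If R leads: Player 2's best replies are A→X, B→Y, C→W, D→Y; R's induced payoffs 4, 7, 3, 3; outcome (B, Y), payoffs (7, 5).
If Player 2 leads: R's best replies are W→D, X→C, Y→B, Z→C; Player 2's induced payoffs 2, 4, 5, 7; outcome (C, Z), payoffs (9, 7).
R gets 7 moving first and 9 moving second, so R prefers to move second.

second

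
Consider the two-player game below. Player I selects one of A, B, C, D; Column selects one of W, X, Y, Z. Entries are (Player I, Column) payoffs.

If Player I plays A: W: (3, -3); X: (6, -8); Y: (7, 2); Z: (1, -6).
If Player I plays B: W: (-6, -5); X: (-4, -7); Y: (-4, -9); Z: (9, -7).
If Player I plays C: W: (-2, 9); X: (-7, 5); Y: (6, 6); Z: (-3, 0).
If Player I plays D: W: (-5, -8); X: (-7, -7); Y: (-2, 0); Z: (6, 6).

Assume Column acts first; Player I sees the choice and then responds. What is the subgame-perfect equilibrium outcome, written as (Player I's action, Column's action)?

(A, Y)

Backward induction with Column moving first.
- W → Player I plays A (best of 3, -6, -2, -5); Column gets -3.
- X → Player I plays A (best of 6, -4, -7, -7); Column gets -8.
- Y → Player I plays A (best of 7, -4, 6, -2); Column gets 2.
- Z → Player I plays B (best of 1, 9, -3, 6); Column gets -7.
Maximizing over -3, -8, 2, -7, Column chooses Y. Subgame-perfect outcome: (A, Y) with payoffs (7, 2).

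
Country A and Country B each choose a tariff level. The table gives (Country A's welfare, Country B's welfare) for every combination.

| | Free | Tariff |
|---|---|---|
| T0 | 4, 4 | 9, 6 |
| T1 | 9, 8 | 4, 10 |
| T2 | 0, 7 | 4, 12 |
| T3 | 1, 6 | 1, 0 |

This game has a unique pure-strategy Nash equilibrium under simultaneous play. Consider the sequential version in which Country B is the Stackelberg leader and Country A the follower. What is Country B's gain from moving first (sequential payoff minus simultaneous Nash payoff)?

2

Backward induction with Country B moving first.
- Free: Country A compares 4, 9, 0, 1 and picks T1; Country B would get 8.
- Tariff: Country A compares 9, 4, 4, 1 and picks T0; Country B would get 6.
Maximizing over 8, 6, Country B chooses Free. Subgame-perfect outcome: (T1, Free) with payoffs (9, 8).
Now find the simultaneous Nash equilibrium.
Country A's best replies: Free→T1; Tariff→T0.
Country B's best replies: T0→Tariff; T1→Tariff; T2→Tariff; T3→Free.
Only (T0, Tariff) has each player best-responding; Nash payoffs (9, 6).
Country B's commitment gain: 8 − 6 = 2.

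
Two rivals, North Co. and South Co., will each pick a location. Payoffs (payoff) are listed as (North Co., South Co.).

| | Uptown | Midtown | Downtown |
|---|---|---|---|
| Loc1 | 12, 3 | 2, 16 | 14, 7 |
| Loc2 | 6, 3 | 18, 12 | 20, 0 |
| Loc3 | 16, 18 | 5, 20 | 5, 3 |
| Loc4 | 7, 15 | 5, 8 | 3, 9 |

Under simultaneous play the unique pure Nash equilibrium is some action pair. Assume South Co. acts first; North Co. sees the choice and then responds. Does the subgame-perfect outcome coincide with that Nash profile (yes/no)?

Backward induction with South Co. moving first.
- Uptown: BR = Loc3, leader payoff 18.
- Midtown: BR = Loc2, leader payoff 12.
- Downtown: BR = Loc2, leader payoff 0.
Among 18, 12, 0, the best is 18 at Uptown. Subgame-perfect outcome: (Loc3, Uptown) with payoffs (16, 18).
Under simultaneous play:
North Co.'s best replies: Uptown→Loc3; Midtown→Loc2; Downtown→Loc2.
South Co.'s best replies: Loc1→Midtown; Loc2→Midtown; Loc3→Midtown; Loc4→Uptown.
The unique mutual best reply is (Loc2, Midtown), giving (18, 12).
Sequential outcome (Loc3, Uptown) differs from the Nash profile (Loc2, Midtown).

no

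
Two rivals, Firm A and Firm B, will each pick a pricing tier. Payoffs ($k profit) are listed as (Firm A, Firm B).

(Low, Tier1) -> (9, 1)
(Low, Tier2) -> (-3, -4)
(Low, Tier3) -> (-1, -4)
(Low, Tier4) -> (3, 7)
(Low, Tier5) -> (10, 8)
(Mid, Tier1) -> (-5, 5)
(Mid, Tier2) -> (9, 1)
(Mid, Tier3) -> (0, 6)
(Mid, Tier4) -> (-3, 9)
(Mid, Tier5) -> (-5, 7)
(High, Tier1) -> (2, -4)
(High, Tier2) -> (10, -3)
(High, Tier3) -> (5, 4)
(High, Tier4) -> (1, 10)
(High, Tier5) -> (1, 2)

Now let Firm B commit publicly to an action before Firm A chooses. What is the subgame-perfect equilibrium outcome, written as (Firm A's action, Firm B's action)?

Work backward from Firm A's decision.
- Tier1: Firm A compares 9, -5, 2 and picks Low; Firm B would get 1.
- Tier2: Firm A compares -3, 9, 10 and picks High; Firm B would get -3.
- Tier3: Firm A compares -1, 0, 5 and picks High; Firm B would get 4.
- Tier4: Firm A compares 3, -3, 1 and picks Low; Firm B would get 7.
- Tier5: Firm A compares 10, -5, 1 and picks Low; Firm B would get 8.
Maximizing over 1, -3, 4, 7, 8, Firm B chooses Tier5. Subgame-perfect outcome: (Low, Tier5) with payoffs (10, 8).

(Low, Tier5)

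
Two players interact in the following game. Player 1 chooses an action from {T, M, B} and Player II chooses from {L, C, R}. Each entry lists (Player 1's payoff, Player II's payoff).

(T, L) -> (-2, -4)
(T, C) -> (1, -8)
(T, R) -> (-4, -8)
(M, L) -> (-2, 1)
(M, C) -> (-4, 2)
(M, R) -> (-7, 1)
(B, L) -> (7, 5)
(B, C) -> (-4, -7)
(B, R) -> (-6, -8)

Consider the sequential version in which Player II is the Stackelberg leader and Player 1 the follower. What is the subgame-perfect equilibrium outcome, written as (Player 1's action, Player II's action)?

Backward induction with Player II moving first.
- L: BR = B, leader payoff 5.
- C: BR = T, leader payoff -8.
- R: BR = T, leader payoff -8.
Player II's induced payoffs are 5, -8, -8, so Player II commits to L. Subgame-perfect outcome: (B, L) with payoffs (7, 5).

(B, L)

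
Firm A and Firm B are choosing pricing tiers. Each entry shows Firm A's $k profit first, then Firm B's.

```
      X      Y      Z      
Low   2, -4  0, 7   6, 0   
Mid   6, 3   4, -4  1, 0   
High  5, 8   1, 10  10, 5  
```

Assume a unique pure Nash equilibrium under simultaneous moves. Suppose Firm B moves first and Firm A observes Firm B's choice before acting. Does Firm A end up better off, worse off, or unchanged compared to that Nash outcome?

better off

Solve by backward induction (Firm B leads).
- X: Firm A compares 2, 6, 5 and picks Mid; Firm B would get 3.
- Y: Firm A compares 0, 4, 1 and picks Mid; Firm B would get -4.
- Z: Firm A compares 6, 1, 10 and picks High; Firm B would get 5.
Maximizing over 3, -4, 5, Firm B chooses Z. Subgame-perfect outcome: (High, Z) with payoffs (10, 5).
Now find the simultaneous Nash equilibrium.
Firm A's best replies: X→Mid; Y→Mid; Z→High.
Firm B's best replies: Low→Y; Mid→X; High→Y.
Only (Mid, X) has each player best-responding; Nash payoffs (6, 3).
Firm A earns 10 sequentially versus 6 at the Nash outcome: better off.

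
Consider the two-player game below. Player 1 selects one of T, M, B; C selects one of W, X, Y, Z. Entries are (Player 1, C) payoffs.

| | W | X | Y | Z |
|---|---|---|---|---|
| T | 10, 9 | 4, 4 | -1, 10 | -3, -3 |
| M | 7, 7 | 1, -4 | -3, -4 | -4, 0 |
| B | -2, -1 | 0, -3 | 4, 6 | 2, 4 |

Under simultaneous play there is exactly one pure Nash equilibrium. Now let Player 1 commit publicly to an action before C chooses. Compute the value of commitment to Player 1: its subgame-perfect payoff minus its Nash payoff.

3

Solve by backward induction (Player 1 leads).
- T → C plays Y (best of 9, 4, 10, -3); Player 1 gets -1.
- M → C plays W (best of 7, -4, -4, 0); Player 1 gets 7.
- B → C plays Y (best of -1, -3, 6, 4); Player 1 gets 4.
Player 1's induced payoffs are -1, 7, 4, so Player 1 commits to M. Subgame-perfect outcome: (M, W) with payoffs (7, 7).
For the simultaneous game, intersect best replies.
Player 1's best replies: W→T; X→T; Y→B; Z→B.
C's best replies: T→Y; M→W; B→Y.
Only (B, Y) has each player best-responding; Nash payoffs (4, 6).
Player 1's commitment gain: 7 − 4 = 3.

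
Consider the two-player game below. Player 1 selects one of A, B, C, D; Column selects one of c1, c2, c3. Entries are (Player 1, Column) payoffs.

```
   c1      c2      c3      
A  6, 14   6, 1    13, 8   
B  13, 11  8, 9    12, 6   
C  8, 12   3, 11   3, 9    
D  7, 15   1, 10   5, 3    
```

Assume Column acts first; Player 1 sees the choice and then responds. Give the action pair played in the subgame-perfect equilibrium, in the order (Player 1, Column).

(B, c1)

Player 1 best-responds to each possible Column move:
- c1 → Player 1 plays B (best of 6, 13, 8, 7); Column gets 11.
- c2 → Player 1 plays B (best of 6, 8, 3, 1); Column gets 9.
- c3 → Player 1 plays A (best of 13, 12, 3, 5); Column gets 8.
Among 11, 9, 8, the best is 11 at c1. Subgame-perfect outcome: (B, c1) with payoffs (13, 11).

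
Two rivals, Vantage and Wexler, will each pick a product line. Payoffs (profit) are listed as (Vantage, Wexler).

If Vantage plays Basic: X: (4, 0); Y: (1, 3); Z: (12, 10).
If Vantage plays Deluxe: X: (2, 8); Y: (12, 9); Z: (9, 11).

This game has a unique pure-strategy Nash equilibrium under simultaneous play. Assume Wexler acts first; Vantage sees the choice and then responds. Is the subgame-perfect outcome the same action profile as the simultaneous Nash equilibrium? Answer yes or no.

Backward induction with Wexler moving first.
- X → Vantage plays Basic (best of 4, 2); Wexler gets 0.
- Y → Vantage plays Deluxe (best of 1, 12); Wexler gets 9.
- Z → Vantage plays Basic (best of 12, 9); Wexler gets 10.
Among 0, 9, 10, the best is 10 at Z. Subgame-perfect outcome: (Basic, Z) with payoffs (12, 10).
Under simultaneous play:
Vantage's best replies: X→Basic; Y→Deluxe; Z→Basic.
Wexler's best replies: Basic→Z; Deluxe→Z.
The unique mutual best reply is (Basic, Z), giving (12, 10).
Sequential outcome (Basic, Z) coincides with the Nash profile (Basic, Z).

yes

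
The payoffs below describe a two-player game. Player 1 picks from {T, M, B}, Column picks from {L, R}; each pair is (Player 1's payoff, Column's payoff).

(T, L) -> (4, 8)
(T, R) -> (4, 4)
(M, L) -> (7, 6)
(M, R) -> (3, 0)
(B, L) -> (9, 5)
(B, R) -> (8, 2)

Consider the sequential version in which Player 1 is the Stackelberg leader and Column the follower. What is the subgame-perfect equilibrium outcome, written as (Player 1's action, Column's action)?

Backward induction with Player 1 moving first.
- T: BR = L, leader payoff 4.
- M: BR = L, leader payoff 7.
- B: BR = L, leader payoff 9.
Player 1's induced payoffs are 4, 7, 9, so Player 1 commits to B. Subgame-perfect outcome: (B, L) with payoffs (9, 5).

(B, L)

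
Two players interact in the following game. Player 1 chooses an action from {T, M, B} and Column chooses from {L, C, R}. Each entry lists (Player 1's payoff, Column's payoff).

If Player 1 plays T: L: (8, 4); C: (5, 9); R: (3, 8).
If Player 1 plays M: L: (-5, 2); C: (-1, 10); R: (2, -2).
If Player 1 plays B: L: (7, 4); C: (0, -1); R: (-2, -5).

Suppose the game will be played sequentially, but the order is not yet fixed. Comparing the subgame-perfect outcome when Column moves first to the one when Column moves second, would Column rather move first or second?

If Player 1 leads: Column's best replies are T→C, M→C, B→L; Player 1's induced payoffs 5, -1, 7; outcome (B, L), payoffs (7, 4).
If Column leads: Player 1's best replies are L→T, C→T, R→T; Column's induced payoffs 4, 9, 8; outcome (T, C), payoffs (5, 9).
Column gets 9 moving first and 4 moving second, so Column prefers to move first.

first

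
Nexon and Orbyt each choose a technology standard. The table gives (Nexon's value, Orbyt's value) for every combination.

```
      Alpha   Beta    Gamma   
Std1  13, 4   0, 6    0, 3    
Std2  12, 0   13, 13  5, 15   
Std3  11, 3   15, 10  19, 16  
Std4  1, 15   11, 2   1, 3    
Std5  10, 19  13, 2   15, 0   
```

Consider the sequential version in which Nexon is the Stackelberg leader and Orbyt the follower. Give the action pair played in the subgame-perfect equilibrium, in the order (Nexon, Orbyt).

(Std3, Gamma)

Solve by backward induction (Nexon leads).
- Std1: Orbyt compares 4, 6, 3 and picks Beta; Nexon would get 0.
- Std2: Orbyt compares 0, 13, 15 and picks Gamma; Nexon would get 5.
- Std3: Orbyt compares 3, 10, 16 and picks Gamma; Nexon would get 19.
- Std4: Orbyt compares 15, 2, 3 and picks Alpha; Nexon would get 1.
- Std5: Orbyt compares 19, 2, 0 and picks Alpha; Nexon would get 10.
Maximizing over 0, 5, 19, 1, 10, Nexon chooses Std3. Subgame-perfect outcome: (Std3, Gamma) with payoffs (19, 16).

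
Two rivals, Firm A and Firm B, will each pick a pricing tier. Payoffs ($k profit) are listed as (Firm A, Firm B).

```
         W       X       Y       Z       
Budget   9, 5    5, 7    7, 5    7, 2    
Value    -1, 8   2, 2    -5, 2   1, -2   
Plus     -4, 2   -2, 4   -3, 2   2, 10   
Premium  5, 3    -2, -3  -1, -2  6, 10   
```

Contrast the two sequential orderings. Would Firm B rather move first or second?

If Firm A leads: Firm B's best replies are Budget→X, Value→W, Plus→Z, Premium→Z; Firm A's induced payoffs 5, -1, 2, 6; outcome (Premium, Z), payoffs (6, 10).
If Firm B leads: Firm A's best replies are W→Budget, X→Budget, Y→Budget, Z→Budget; Firm B's induced payoffs 5, 7, 5, 2; outcome (Budget, X), payoffs (5, 7).
Firm B gets 7 moving first and 10 moving second, so Firm B prefers to move second.

second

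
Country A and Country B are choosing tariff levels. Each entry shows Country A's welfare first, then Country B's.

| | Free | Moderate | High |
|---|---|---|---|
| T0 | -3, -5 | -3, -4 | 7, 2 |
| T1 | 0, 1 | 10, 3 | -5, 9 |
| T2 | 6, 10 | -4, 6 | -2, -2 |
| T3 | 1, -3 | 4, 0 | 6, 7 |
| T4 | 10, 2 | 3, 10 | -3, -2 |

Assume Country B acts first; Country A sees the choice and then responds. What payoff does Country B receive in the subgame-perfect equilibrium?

3

Solve by backward induction (Country B leads).
- Free: Country A compares -3, 0, 6, 1, 10 and picks T4; Country B would get 2.
- Moderate: Country A compares -3, 10, -4, 4, 3 and picks T1; Country B would get 3.
- High: Country A compares 7, -5, -2, 6, -3 and picks T0; Country B would get 2.
Maximizing over 2, 3, 2, Country B chooses Moderate. Subgame-perfect outcome: (T1, Moderate) with payoffs (10, 3).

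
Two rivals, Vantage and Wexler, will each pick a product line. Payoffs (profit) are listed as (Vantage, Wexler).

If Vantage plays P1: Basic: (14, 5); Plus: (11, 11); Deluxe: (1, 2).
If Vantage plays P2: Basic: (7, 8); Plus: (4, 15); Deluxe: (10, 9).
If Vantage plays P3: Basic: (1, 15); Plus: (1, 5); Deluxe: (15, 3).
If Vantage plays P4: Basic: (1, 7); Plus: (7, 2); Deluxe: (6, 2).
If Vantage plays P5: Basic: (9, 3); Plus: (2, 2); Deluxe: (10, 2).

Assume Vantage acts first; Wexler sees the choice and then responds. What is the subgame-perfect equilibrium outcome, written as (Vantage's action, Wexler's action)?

Solve by backward induction (Vantage leads).
- P1 → Wexler plays Plus (best of 5, 11, 2); Vantage gets 11.
- P2 → Wexler plays Plus (best of 8, 15, 9); Vantage gets 4.
- P3 → Wexler plays Basic (best of 15, 5, 3); Vantage gets 1.
- P4 → Wexler plays Basic (best of 7, 2, 2); Vantage gets 1.
- P5 → Wexler plays Basic (best of 3, 2, 2); Vantage gets 9.
Among 11, 4, 1, 1, 9, the best is 11 at P1. Subgame-perfect outcome: (P1, Plus) with payoffs (11, 11).

(P1, Plus)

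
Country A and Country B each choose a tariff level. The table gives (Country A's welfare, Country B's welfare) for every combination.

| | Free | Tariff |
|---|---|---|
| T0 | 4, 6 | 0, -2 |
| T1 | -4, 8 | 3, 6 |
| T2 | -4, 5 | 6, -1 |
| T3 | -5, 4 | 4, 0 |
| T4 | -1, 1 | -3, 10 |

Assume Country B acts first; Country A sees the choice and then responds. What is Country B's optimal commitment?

Free

Backward induction with Country B moving first.
- Free: Country A compares 4, -4, -4, -5, -1 and picks T0; Country B would get 6.
- Tariff: Country A compares 0, 3, 6, 4, -3 and picks T2; Country B would get -1.
Among 6, -1, the best is 6 at Free. Subgame-perfect outcome: (T0, Free) with payoffs (4, 6).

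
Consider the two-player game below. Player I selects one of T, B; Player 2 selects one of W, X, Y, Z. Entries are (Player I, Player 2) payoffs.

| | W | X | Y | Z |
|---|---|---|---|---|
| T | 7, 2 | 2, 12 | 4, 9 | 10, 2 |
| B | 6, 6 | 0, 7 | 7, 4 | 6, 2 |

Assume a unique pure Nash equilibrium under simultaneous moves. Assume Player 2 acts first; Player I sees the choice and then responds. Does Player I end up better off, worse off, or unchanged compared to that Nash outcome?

Backward induction with Player 2 moving first.
- W → Player I plays T (best of 7, 6); Player 2 gets 2.
- X → Player I plays T (best of 2, 0); Player 2 gets 12.
- Y → Player I plays B (best of 4, 7); Player 2 gets 4.
- Z → Player I plays T (best of 10, 6); Player 2 gets 2.
Player 2's induced payoffs are 2, 12, 4, 2, so Player 2 commits to X. Subgame-perfect outcome: (T, X) with payoffs (2, 12).
For the simultaneous game, intersect best replies.
Player I's best replies: W→T; X→T; Y→B; Z→T.
Player 2's best replies: T→X; B→X.
The unique mutual best reply is (T, X), giving (2, 12).
Player I earns 2 sequentially versus 2 at the Nash outcome: unchanged.

unchanged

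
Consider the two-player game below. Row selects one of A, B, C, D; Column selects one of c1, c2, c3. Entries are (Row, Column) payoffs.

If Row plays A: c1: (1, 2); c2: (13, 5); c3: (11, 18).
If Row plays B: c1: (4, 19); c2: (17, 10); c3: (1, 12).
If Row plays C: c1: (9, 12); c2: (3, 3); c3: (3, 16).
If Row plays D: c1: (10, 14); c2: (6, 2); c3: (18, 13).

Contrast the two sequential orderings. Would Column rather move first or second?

If Row leads: Column's best replies are A→c3, B→c1, C→c3, D→c1; Row's induced payoffs 11, 4, 3, 10; outcome (A, c3), payoffs (11, 18).
If Column leads: Row's best replies are c1→D, c2→B, c3→D; Column's induced payoffs 14, 10, 13; outcome (D, c1), payoffs (10, 14).
Column gets 14 moving first and 18 moving second, so Column prefers to move second.

second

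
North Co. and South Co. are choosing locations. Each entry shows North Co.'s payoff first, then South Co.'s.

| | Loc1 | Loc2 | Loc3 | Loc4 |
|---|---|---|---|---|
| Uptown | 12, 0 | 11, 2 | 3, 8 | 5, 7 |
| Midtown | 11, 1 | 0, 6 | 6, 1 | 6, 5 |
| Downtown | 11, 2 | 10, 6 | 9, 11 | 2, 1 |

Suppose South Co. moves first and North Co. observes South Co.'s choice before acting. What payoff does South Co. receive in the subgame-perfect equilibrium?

11

Work backward from North Co.'s decision.
- Loc1: BR = Uptown, leader payoff 0.
- Loc2: BR = Uptown, leader payoff 2.
- Loc3: BR = Downtown, leader payoff 11.
- Loc4: BR = Midtown, leader payoff 5.
Maximizing over 0, 2, 11, 5, South Co. chooses Loc3. Subgame-perfect outcome: (Downtown, Loc3) with payoffs (9, 11).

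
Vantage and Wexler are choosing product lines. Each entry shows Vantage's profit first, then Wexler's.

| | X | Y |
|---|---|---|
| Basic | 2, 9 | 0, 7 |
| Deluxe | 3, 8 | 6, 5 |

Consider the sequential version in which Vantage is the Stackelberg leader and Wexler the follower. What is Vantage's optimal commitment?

Solve by backward induction (Vantage leads).
- Basic: Wexler compares 9, 7 and picks X; Vantage would get 2.
- Deluxe: Wexler compares 8, 5 and picks X; Vantage would get 3.
Among 2, 3, the best is 3 at Deluxe. Subgame-perfect outcome: (Deluxe, X) with payoffs (3, 8).

Deluxe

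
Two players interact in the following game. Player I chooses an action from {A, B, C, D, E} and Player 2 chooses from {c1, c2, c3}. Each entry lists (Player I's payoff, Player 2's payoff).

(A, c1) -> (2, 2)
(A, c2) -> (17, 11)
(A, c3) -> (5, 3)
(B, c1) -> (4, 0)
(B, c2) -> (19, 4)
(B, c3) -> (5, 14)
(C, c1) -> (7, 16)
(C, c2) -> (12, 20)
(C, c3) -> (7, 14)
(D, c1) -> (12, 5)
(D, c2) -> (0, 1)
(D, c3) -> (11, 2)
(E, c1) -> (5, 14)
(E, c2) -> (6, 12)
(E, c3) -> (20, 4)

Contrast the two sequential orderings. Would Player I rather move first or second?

first

If Player I leads: Player 2's best replies are A→c2, B→c3, C→c2, D→c1, E→c1; Player I's induced payoffs 17, 5, 12, 12, 5; outcome (A, c2), payoffs (17, 11).
If Player 2 leads: Player I's best replies are c1→D, c2→B, c3→E; Player 2's induced payoffs 5, 4, 4; outcome (D, c1), payoffs (12, 5).
Player I gets 17 moving first and 12 moving second, so Player I prefers to move first.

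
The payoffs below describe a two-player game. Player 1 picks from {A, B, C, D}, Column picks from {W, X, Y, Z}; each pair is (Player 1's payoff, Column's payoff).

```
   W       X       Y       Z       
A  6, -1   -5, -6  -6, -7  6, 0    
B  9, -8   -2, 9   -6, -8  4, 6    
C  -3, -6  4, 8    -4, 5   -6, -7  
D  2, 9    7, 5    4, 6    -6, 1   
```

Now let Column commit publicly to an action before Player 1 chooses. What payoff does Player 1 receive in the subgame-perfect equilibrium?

Backward induction with Column moving first.
- W: Player 1 compares 6, 9, -3, 2 and picks B; Column would get -8.
- X: Player 1 compares -5, -2, 4, 7 and picks D; Column would get 5.
- Y: Player 1 compares -6, -6, -4, 4 and picks D; Column would get 6.
- Z: Player 1 compares 6, 4, -6, -6 and picks A; Column would get 0.
Maximizing over -8, 5, 6, 0, Column chooses Y. Subgame-perfect outcome: (D, Y) with payoffs (4, 6).

4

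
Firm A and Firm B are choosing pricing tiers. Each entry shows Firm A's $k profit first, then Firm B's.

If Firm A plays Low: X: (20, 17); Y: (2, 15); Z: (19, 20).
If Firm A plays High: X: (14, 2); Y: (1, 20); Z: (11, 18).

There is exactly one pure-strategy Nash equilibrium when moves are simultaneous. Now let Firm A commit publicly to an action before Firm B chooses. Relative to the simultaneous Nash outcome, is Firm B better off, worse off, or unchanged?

unchanged

Solve by backward induction (Firm A leads).
- Low: Firm B compares 17, 15, 20 and picks Z; Firm A would get 19.
- High: Firm B compares 2, 20, 18 and picks Y; Firm A would get 1.
Firm A's induced payoffs are 19, 1, so Firm A commits to Low. Subgame-perfect outcome: (Low, Z) with payoffs (19, 20).
Now find the simultaneous Nash equilibrium.
Firm A's best replies: X→Low; Y→Low; Z→Low.
Firm B's best replies: Low→Z; High→Y.
The unique mutual best reply is (Low, Z), giving (19, 20).
Firm B earns 20 sequentially versus 20 at the Nash outcome: unchanged.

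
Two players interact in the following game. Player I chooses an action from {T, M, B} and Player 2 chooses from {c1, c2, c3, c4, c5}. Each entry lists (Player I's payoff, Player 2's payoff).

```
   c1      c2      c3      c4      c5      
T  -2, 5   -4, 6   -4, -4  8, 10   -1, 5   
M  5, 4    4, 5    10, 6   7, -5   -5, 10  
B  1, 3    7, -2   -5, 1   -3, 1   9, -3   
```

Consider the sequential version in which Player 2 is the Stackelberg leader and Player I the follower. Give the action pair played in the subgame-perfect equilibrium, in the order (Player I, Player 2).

(T, c4)

Backward induction with Player 2 moving first.
- c1: Player I compares -2, 5, 1 and picks M; Player 2 would get 4.
- c2: Player I compares -4, 4, 7 and picks B; Player 2 would get -2.
- c3: Player I compares -4, 10, -5 and picks M; Player 2 would get 6.
- c4: Player I compares 8, 7, -3 and picks T; Player 2 would get 10.
- c5: Player I compares -1, -5, 9 and picks B; Player 2 would get -3.
Maximizing over 4, -2, 6, 10, -3, Player 2 chooses c4. Subgame-perfect outcome: (T, c4) with payoffs (8, 10).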